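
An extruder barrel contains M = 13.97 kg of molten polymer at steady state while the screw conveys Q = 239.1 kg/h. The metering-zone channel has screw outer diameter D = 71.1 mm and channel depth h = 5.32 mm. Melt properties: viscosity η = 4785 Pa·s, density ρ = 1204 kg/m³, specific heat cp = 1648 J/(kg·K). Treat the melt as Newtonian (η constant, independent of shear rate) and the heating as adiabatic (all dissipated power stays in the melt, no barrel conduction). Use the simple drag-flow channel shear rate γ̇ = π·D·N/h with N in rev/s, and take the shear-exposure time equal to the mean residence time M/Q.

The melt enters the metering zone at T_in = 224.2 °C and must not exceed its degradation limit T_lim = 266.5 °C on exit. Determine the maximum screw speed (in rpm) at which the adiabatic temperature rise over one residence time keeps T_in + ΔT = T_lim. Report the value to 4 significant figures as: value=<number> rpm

Convert throughput: Q = 239.1 kg/h = 239.1/3600 = 0.0664167 kg/s
Mean residence time: t_res = M/Q_s = 13.97 kg / 0.0664167 kg/s = 210.339 s
Convert to metres: D = 0.0711 m, h = 0.00532 m
ΔT_a = T_lim − T_in = 266.5 − 224.2 = 42.3 K
γ̇_max² = ΔT_a·ρ·cp / (η·t_res) = [42.3 × 1204 × 1648] / [4785 × 210.339] = 83.3917 s⁻²
γ̇_max = √83.3917 = 9.13191 s⁻¹
Solve γ̇ = πDN/h for N: N_max = γ̇_max·h/(π·D) = 9.13191 × 0.00532 / (π × 0.0711) = 0.217497 rev/s = 13.0498 rpm

value=13.05 rpm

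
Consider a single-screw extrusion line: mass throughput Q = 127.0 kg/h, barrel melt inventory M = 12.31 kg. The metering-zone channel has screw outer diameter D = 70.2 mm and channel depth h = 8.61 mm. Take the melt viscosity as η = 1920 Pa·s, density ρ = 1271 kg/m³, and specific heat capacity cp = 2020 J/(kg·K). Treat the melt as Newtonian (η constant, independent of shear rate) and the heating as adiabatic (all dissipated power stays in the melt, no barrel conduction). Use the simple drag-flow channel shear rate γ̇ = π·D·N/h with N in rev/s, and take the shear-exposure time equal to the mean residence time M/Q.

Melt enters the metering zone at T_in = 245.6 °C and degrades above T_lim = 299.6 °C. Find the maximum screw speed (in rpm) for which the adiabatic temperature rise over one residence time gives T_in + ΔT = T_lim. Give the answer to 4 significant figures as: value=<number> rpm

Convert throughput: Q = 127.0 kg/h = 127.0/3600 = 0.0352778 kg/s
Mean residence time: t_res = M/Q_s = 12.31 kg / 0.0352778 kg/s = 348.945 s
Geometry in SI: D = 70.2 mm → 0.0702 m, h = 8.61 mm → 0.00861 m
ΔT_a = T_lim − T_in = 299.6 °C − 245.6 °C = 54 K
γ̇_max² = ΔT_a·ρ·cp / (η·t_res) = [54 × 1271 × 2020] / [1920 × 348.945] = 206.934 s⁻²
γ̇_max = √206.934 = 14.3852 s⁻¹
N_max = γ̇_max·h / (π·D) = 14.3852 · 0.00861 / (π · 0.0702) = 0.561607 rev/s = 33.6964 rpm

value=33.70 rpm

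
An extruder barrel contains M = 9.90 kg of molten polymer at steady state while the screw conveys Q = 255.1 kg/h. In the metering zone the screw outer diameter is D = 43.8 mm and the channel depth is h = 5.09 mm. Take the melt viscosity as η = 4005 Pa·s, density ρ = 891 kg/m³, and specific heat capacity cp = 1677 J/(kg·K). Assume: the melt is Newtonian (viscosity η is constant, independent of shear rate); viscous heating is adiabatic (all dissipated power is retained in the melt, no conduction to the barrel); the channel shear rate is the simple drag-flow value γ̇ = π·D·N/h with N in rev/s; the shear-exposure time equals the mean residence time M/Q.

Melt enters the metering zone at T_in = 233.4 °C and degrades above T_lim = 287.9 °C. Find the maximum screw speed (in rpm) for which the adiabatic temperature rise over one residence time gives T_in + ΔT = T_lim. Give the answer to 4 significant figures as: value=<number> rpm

value=26.78 rpm

Convert throughput: Q = 255.1 kg/h = 255.1/3600 = 0.0708611 kg/s
t_res = M / Q_s = 9.90 / 0.0708611 = 139.71 s
D = 43.8 mm = 0.0438 m;  h = 5.09 mm = 0.00509 m
Allowable rise: ΔT_a = T_lim − T_in = 287.9 − 233.4 = 54.5 K
γ̇_max² = ΔT_a·ρ·cp / (η·t_res) = [54.5 × 891 × 1677] / [4005 × 139.71] = 145.538 s⁻²
Take the square root: γ̇_max = √(145.538) = 12.0639 s⁻¹
N_max = γ̇_max·h / (π·D) = 12.0639 · 0.00509 / (π · 0.0438) = 0.446254 rev/s = 26.7753 rpm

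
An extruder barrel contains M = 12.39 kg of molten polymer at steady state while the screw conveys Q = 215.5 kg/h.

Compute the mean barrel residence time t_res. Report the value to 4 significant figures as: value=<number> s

Throughput in SI: Q_s = 215.5 kg/h ÷ 3600 s/h = 0.0598611 kg/s
t_res = M / Q_s = 12.39 ÷ 0.0598611 = 206.979 s

value=207.0 s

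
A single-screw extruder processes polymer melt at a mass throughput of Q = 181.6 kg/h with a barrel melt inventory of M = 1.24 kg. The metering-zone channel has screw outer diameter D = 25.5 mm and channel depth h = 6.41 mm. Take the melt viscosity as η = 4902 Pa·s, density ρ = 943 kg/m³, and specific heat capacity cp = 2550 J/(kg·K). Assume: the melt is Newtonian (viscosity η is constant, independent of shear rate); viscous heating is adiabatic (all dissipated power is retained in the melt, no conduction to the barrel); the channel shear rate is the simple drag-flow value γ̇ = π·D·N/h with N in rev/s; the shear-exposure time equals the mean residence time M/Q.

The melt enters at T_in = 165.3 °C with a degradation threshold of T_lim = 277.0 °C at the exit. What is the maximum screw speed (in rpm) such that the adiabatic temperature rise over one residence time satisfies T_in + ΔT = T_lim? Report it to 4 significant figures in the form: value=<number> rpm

value=226.7 rpm

Q_s = Q / 3600 = 181.6 / 3600 = 0.0504444 kg/s
t_res = M / Q_s = 1.24 / 0.0504444 = 24.5815 s
Convert to metres: D = 0.0255 m, h = 0.00641 m
Allowable rise: ΔT_a = T_lim − T_in = 277.0 − 165.3 = 111.7 K
γ̇_max² = ΔT_a·ρ·cp/(η·t_res) = 111.7·943·2550/(4902·24.5815) = 2229.07 s⁻²
γ̇_max = √2229.07 = 47.213 s⁻¹
Solve γ̇ = πDN/h for N: N_max = γ̇_max·h/(π·D) = 47.213 × 0.00641 / (π × 0.0255) = 3.77772 rev/s = 226.663 rpm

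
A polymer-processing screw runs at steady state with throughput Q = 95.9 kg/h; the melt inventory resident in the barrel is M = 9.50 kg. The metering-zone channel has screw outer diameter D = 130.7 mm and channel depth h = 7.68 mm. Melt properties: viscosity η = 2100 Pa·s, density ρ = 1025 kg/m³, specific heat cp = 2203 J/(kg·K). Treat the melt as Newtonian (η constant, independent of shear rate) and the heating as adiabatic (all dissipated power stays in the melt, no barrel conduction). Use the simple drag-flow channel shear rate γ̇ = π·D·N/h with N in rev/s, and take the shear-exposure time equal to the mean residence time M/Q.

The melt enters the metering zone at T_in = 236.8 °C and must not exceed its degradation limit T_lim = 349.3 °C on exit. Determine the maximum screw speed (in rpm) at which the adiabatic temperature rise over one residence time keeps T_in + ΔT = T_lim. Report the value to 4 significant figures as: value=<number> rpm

Throughput in SI: Q_s = 95.9 kg/h ÷ 3600 s/h = 0.0266389 kg/s
t_res = M / Q_s = 9.50 ÷ 0.0266389 = 356.621 s
Convert to metres: D = 0.1307 m, h = 0.00768 m
ΔT_a = T_lim − T_in = 349.3 °C − 236.8 °C = 112.5 K
γ̇_max² = ΔT_a·ρ·cp/(η·t_res) = 112.5·1025·2203/(2100·356.621) = 339.206 s⁻²
γ̇_max = √339.206 = 18.4176 s⁻¹
Solve γ̇ = πDN/h for N: N_max = γ̇_max·h/(π·D) = 18.4176 × 0.00768 / (π × 0.1307) = 0.344483 rev/s = 20.669 rpm

value=20.67 rpm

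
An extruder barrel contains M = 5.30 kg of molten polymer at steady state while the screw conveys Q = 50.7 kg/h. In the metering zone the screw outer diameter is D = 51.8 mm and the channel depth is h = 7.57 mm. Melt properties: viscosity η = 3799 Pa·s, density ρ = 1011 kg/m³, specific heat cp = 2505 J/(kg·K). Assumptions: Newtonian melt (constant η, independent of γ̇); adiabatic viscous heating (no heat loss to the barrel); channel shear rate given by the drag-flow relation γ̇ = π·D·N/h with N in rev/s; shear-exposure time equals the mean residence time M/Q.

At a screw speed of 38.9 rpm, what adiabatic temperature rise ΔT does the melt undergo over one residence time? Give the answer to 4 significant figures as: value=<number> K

Throughput in SI: Q_s = 50.7 kg/h ÷ 3600 s/h = 0.0140833 kg/s
t_res = M / Q_s = 5.30 ÷ 0.0140833 = 376.331 s
D = 51.8 mm = 0.0518 m;  h = 7.57 mm = 0.00757 m;  N = 38.9 rpm / 60 = 0.648333 rev/s
Shear rate: γ̇ = πDN/h = π·0.0518·0.648333/0.00757 = 13.9374 s⁻¹
ΔT = η·γ̇²·t_res/(ρ·cp) = [3799 × 13.9374² × 376.331] / [1011 × 2505] = 109.659 K

value=109.7 K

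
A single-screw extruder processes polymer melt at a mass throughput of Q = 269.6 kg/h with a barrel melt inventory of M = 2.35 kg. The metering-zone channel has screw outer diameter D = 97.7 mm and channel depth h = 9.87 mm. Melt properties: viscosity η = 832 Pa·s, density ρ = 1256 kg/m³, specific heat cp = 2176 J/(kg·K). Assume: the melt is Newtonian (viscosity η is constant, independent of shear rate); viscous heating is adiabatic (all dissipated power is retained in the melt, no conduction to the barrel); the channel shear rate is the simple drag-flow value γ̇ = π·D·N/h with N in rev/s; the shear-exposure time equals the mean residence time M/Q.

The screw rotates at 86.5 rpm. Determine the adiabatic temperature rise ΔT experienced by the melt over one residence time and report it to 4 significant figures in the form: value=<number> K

value=19.20 K

Q_s = Q / 3600 = 269.6 / 3600 = 0.0748889 kg/s
t_res = M / Q_s = 2.35 ÷ 0.0748889 = 31.3798 s
Geometry in metres: D = 97.7 mm → 0.0977 m, h = 9.87 mm → 0.00987 m; screw speed N = 86.5 rpm = 1.44167 rev/s
Shear rate: γ̇ = πDN/h = π·0.0977·1.44167/0.00987 = 44.8324 s⁻¹
ΔT = η·γ̇²·t_res/(ρ·cp) = [832 × 44.8324² × 31.3798] / [1256 × 2176] = 19.2004 K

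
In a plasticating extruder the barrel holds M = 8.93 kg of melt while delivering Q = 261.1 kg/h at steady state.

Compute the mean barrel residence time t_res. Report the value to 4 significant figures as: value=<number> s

Throughput in SI: Q_s = 261.1 kg/h ÷ 3600 s/h = 0.0725278 kg/s
Mean residence time: t_res = M/Q_s = 8.93 kg / 0.0725278 kg/s = 123.125 s

value=123.1 s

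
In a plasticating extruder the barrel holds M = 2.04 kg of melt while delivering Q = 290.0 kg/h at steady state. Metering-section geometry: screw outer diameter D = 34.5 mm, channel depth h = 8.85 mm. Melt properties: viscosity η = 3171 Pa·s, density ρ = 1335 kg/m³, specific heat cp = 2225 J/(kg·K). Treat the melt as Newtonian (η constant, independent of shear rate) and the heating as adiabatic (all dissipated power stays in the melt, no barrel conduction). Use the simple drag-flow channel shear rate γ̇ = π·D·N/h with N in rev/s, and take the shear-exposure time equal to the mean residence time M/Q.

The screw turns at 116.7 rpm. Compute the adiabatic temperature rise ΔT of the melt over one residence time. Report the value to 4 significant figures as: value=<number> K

Q_s = Q / 3600 = 290.0 / 3600 = 0.0805556 kg/s
Mean residence time: t_res = M/Q_s = 2.04 kg / 0.0805556 kg/s = 25.3241 s
Geometry in metres: D = 34.5 mm → 0.0345 m, h = 8.85 mm → 0.00885 m; screw speed N = 116.7 rpm = 1.945 rev/s
γ̇ = π D N / h = (π)(0.0345)(1.945) / 0.00885 = 23.8202 s⁻¹
ΔT = η·γ̇²·t_res / (ρ·cp) = 3171 · (23.8202)² · 25.3241 / (1335 · 2225) = 15.3395 K

value=15.34 K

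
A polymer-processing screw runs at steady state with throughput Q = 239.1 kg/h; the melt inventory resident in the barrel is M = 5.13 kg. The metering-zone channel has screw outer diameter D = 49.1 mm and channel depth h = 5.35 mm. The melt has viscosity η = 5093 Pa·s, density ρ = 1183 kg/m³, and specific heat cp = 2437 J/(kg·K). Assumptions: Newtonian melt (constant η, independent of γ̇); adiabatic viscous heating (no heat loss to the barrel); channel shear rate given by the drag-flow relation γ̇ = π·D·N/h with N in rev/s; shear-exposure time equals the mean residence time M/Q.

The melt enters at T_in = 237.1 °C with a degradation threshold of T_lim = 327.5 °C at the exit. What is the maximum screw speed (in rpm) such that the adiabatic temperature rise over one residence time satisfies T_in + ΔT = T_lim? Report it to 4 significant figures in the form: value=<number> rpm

Q_s = Q / 3600 = 239.1 / 3600 = 0.0664167 kg/s
Mean residence time: t_res = M/Q_s = 5.13 kg / 0.0664167 kg/s = 77.2396 s
Geometry in SI: D = 49.1 mm → 0.0491 m, h = 5.35 mm → 0.00535 m
ΔT_a = T_lim − T_in = 327.5 °C − 237.1 °C = 90.4 K
γ̇_max² = ΔT_a·ρ·cp/(η·t_res) = 90.4·1183·2437/(5093·77.2396) = 662.514 s⁻²
γ̇_max = √662.514 = 25.7393 s⁻¹
Solve γ̇ = πDN/h for N: N_max = γ̇_max·h/(π·D) = 25.7393 × 0.00535 / (π × 0.0491) = 0.892729 rev/s = 53.5638 rpm

value=53.56 rpm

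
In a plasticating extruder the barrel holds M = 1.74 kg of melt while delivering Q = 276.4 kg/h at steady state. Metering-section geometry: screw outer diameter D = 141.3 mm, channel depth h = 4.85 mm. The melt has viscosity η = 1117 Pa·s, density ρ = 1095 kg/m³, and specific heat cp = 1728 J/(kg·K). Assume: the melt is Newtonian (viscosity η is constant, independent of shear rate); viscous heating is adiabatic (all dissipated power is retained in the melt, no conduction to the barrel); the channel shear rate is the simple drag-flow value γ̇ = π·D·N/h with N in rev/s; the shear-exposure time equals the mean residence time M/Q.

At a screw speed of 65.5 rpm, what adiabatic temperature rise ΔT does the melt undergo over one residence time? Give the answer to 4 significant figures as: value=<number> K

Convert throughput: Q = 276.4 kg/h = 276.4/3600 = 0.0767778 kg/s
Mean residence time: t_res = M/Q_s = 1.74 kg / 0.0767778 kg/s = 22.6628 s
Convert to SI: D = 0.1413 m, h = 0.00485 m, N = 65.5/60 = 1.09167 rev/s
γ̇ = π D N / h = (π)(0.1413)(1.09167) / 0.00485 = 99.9172 s⁻¹
Adiabatic rise: ΔT = η γ̇² t_res / (ρ cp) = 1117·(99.9172)²·22.6628 / (1095·1728) = 133.564 K

value=133.6 K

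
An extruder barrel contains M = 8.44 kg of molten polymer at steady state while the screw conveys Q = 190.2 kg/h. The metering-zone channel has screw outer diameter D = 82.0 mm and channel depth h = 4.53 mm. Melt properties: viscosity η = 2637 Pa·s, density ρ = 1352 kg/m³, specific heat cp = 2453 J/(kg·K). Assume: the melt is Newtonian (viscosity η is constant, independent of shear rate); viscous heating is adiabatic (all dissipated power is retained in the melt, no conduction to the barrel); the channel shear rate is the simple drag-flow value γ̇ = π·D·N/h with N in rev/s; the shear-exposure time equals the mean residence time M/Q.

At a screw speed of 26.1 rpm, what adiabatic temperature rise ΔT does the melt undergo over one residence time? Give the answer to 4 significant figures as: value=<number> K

Throughput in SI: Q_s = 190.2 kg/h ÷ 3600 s/h = 0.0528333 kg/s
t_res = M / Q_s = 8.44 ÷ 0.0528333 = 159.748 s
D = 82.0 mm = 0.082 m;  h = 4.53 mm = 0.00453 m;  N = 26.1 rpm / 60 = 0.435 rev/s
Shear rate: γ̇ = πDN/h = π·0.082·0.435/0.00453 = 24.7374 s⁻¹
ΔT = η·γ̇²·t_res/(ρ·cp) = [2637 × 24.7374² × 159.748] / [1352 × 2453] = 77.7284 K

value=77.73 K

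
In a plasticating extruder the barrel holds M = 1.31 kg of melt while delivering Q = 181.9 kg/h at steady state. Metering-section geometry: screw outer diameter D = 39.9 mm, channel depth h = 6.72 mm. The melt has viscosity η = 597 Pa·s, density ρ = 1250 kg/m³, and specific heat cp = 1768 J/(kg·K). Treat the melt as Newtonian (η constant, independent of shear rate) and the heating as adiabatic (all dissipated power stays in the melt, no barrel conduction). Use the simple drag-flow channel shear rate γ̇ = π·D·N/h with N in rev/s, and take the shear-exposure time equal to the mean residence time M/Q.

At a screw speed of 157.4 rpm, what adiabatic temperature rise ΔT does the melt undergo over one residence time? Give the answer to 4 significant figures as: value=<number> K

value=16.77 K

Convert throughput: Q = 181.9 kg/h = 181.9/3600 = 0.0505278 kg/s
Mean residence time: t_res = M/Q_s = 1.31 kg / 0.0505278 kg/s = 25.9263 s
D = 39.9 mm = 0.0399 m;  h = 6.72 mm = 0.00672 m;  N = 157.4 rpm / 60 = 2.62333 rev/s
γ̇ = π D N / h = (π)(0.0399)(2.62333) / 0.00672 = 48.9336 s⁻¹
ΔT = η·γ̇²·t_res / (ρ·cp) = 597 · (48.9336)² · 25.9263 / (1250 · 1768) = 16.7702 K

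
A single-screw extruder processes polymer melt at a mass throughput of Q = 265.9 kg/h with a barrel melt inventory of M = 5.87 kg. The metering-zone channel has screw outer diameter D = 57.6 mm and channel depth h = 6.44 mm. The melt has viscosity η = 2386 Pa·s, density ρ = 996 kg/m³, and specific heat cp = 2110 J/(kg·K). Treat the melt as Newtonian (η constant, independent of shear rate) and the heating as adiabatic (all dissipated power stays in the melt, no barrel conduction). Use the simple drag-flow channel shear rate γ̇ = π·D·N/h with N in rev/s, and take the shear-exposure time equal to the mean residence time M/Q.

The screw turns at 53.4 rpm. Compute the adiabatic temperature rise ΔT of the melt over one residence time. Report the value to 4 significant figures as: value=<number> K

Convert throughput: Q = 265.9 kg/h = 265.9/3600 = 0.0738611 kg/s
t_res = M / Q_s = 5.87 ÷ 0.0738611 = 79.4735 s
Geometry in metres: D = 57.6 mm → 0.0576 m, h = 6.44 mm → 0.00644 m; screw speed N = 53.4 rpm = 0.89 rev/s
γ̇ = π D N / h = (π)(0.0576)(0.89) / 0.00644 = 25.0079 s⁻¹
Adiabatic rise: ΔT = η γ̇² t_res / (ρ cp) = 2386·(25.0079)²·79.4735 / (996·2110) = 56.4292 K

value=56.43 K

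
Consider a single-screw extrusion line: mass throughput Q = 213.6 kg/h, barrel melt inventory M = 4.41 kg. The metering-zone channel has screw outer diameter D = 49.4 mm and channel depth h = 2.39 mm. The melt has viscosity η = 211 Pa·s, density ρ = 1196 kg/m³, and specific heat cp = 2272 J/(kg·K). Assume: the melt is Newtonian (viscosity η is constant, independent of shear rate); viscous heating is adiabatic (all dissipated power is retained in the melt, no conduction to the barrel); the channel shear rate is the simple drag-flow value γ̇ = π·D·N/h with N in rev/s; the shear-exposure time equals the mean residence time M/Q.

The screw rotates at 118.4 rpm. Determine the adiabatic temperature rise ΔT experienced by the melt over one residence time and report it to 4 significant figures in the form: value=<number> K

Convert throughput: Q = 213.6 kg/h = 213.6/3600 = 0.0593333 kg/s
Mean residence time: t_res = M/Q_s = 4.41 kg / 0.0593333 kg/s = 74.3258 s
Geometry in metres: D = 49.4 mm → 0.0494 m, h = 2.39 mm → 0.00239 m; screw speed N = 118.4 rpm = 1.97333 rev/s
Shear rate: γ̇ = πDN/h = π·0.0494·1.97333/0.00239 = 128.138 s⁻¹
Adiabatic rise: ΔT = η γ̇² t_res / (ρ cp) = 211·(128.138)²·74.3258 / (1196·2272) = 94.7636 K

value=94.76 K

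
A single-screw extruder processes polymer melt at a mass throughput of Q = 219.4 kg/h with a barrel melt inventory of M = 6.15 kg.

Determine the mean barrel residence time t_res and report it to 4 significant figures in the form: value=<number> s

value=100.9 s

Q_s = Q / 3600 = 219.4 / 3600 = 0.0609444 kg/s
t_res = M / Q_s = 6.15 ÷ 0.0609444 = 100.912 s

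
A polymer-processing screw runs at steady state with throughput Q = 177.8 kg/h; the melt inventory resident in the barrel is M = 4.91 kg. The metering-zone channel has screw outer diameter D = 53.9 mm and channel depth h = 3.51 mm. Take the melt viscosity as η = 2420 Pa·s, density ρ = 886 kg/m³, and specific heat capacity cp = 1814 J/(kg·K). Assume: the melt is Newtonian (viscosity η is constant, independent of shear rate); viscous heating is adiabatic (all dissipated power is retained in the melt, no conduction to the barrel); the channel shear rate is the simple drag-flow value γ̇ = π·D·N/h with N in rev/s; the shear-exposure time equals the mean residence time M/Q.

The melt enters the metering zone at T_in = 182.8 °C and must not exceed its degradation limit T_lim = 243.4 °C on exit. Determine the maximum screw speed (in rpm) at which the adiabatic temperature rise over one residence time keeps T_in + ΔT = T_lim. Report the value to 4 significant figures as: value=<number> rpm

Convert throughput: Q = 177.8 kg/h = 177.8/3600 = 0.0493889 kg/s
Mean residence time: t_res = M/Q_s = 4.91 kg / 0.0493889 kg/s = 99.4151 s
Convert to metres: D = 0.0539 m, h = 0.00351 m
Allowable rise: ΔT_a = T_lim − T_in = 243.4 − 182.8 = 60.6 K
γ̇_max² = ΔT_a·ρ·cp / (η·t_res) = [60.6 × 886 × 1814] / [2420 × 99.4151] = 404.833 s⁻²
γ̇_max = sqrt(404.833) = 20.1205 s⁻¹
N_max = γ̇_max·h / (π·D) = 20.1205 · 0.00351 / (π · 0.0539) = 0.417068 rev/s = 25.0241 rpm

value=25.02 rpm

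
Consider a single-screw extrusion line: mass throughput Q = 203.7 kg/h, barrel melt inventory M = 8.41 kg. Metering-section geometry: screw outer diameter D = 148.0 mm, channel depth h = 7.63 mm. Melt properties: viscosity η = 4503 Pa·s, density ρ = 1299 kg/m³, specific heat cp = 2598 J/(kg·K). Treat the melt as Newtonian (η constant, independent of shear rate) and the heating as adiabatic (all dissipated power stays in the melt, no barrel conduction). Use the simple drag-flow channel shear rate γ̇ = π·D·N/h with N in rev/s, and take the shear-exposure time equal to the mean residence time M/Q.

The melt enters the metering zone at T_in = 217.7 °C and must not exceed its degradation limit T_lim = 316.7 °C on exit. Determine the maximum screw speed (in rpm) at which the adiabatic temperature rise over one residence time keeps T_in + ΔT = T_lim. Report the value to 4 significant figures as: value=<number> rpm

Convert throughput: Q = 203.7 kg/h = 203.7/3600 = 0.0565833 kg/s
t_res = M / Q_s = 8.41 / 0.0565833 = 148.63 s
D = 148.0 mm = 0.148 m;  h = 7.63 mm = 0.00763 m
Allowable rise: ΔT_a = T_lim − T_in = 316.7 − 217.7 = 99 K
γ̇_max² = ΔT_a·ρ·cp / (η·t_res) = [99 × 1299 × 2598] / [4503 × 148.63] = 499.199 s⁻²
γ̇_max = sqrt(499.199) = 22.3428 s⁻¹
Solve γ̇ = πDN/h for N: N_max = γ̇_max·h/(π·D) = 22.3428 × 0.00763 / (π × 0.148) = 0.366649 rev/s = 21.9989 rpm

value=22.00 rpm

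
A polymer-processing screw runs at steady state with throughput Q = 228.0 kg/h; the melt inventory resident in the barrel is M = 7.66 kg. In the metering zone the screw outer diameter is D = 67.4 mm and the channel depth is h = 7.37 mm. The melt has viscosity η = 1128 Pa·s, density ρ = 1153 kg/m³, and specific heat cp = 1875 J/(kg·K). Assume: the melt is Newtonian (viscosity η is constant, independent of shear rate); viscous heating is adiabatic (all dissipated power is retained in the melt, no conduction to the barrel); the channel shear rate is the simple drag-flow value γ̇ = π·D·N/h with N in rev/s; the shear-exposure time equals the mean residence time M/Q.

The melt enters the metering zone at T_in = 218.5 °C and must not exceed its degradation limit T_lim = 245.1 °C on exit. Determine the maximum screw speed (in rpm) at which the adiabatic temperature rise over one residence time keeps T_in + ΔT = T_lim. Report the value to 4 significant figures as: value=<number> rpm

Q_s = Q / 3600 = 228.0 / 3600 = 0.0633333 kg/s
t_res = M / Q_s = 7.66 / 0.0633333 = 120.947 s
Geometry in SI: D = 67.4 mm → 0.0674 m, h = 7.37 mm → 0.00737 m
Allowable rise: ΔT_a = T_lim − T_in = 245.1 − 218.5 = 26.6 K
Invert ΔT = ηγ̇²t_res/(ρcp) for γ̇: γ̇_max² = ΔT_a ρ cp / (η t_res) = 26.6·1153·1875 / (1128·120.947) = 421.509 s⁻²
γ̇_max = √421.509 = 20.5307 s⁻¹
N_max = γ̇_max·h / (π·D) = 20.5307 · 0.00737 / (π · 0.0674) = 0.714597 rev/s = 42.8758 rpm

value=42.88 rpm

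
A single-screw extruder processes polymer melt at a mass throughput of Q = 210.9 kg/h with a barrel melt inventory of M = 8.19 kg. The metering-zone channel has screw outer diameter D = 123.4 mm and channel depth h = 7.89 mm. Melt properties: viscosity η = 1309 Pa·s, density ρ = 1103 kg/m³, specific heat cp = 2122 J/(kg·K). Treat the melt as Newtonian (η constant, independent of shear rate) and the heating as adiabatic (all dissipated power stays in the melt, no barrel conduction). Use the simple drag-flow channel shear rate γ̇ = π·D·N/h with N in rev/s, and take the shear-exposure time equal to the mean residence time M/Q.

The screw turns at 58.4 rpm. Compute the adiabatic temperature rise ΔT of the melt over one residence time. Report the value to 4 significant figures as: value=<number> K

value=178.8 K

Convert throughput: Q = 210.9 kg/h = 210.9/3600 = 0.0585833 kg/s
t_res = M / Q_s = 8.19 / 0.0585833 = 139.801 s
D = 123.4 mm = 0.1234 m;  h = 7.89 mm = 0.00789 m;  N = 58.4 rpm / 60 = 0.973333 rev/s
γ̇ = π D N / h = (π)(0.1234)(0.973333) / 0.00789 = 47.8244 s⁻¹
Adiabatic rise: ΔT = η γ̇² t_res / (ρ cp) = 1309·(47.8244)²·139.801 / (1103·2122) = 178.825 K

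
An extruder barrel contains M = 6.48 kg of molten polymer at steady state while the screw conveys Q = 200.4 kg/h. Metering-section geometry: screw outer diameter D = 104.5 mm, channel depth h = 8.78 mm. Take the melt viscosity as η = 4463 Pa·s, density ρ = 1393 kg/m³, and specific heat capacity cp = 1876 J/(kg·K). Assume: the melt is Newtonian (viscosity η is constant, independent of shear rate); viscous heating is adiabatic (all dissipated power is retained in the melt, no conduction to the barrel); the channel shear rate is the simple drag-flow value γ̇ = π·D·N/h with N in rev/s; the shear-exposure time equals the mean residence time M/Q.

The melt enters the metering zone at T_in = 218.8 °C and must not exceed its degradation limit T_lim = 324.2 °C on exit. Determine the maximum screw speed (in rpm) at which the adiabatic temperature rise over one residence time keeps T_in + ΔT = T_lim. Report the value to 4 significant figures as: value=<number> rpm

Throughput in SI: Q_s = 200.4 kg/h ÷ 3600 s/h = 0.0556667 kg/s
Mean residence time: t_res = M/Q_s = 6.48 kg / 0.0556667 kg/s = 116.407 s
D = 104.5 mm = 0.1045 m;  h = 8.78 mm = 0.00878 m
ΔT_a = T_lim − T_in = 324.2 − 218.8 = 105.4 K
γ̇_max² = ΔT_a·ρ·cp / (η·t_res) = [105.4 × 1393 × 1876] / [4463 × 116.407] = 530.173 s⁻²
Take the square root: γ̇_max = √(530.173) = 23.0255 s⁻¹
Solve γ̇ = πDN/h for N: N_max = γ̇_max·h/(π·D) = 23.0255 × 0.00878 / (π × 0.1045) = 0.615797 rev/s = 36.9478 rpm

value=36.95 rpm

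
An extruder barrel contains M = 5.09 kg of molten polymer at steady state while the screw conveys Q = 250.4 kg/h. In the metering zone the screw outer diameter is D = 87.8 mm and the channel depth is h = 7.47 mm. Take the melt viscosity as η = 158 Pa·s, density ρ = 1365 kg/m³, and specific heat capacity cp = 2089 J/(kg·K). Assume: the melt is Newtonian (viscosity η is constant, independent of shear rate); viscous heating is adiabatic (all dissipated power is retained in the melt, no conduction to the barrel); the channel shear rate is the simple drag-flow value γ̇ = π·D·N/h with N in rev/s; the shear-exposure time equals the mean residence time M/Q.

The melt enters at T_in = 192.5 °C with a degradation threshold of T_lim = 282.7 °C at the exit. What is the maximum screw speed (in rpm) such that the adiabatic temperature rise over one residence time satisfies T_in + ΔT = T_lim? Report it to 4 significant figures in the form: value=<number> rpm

Q_s = Q / 3600 = 250.4 / 3600 = 0.0695556 kg/s
Mean residence time: t_res = M/Q_s = 5.09 kg / 0.0695556 kg/s = 73.1789 s
D = 87.8 mm = 0.0878 m;  h = 7.47 mm = 0.00747 m
Allowable rise: ΔT_a = T_lim − T_in = 282.7 − 192.5 = 90.2 K
γ̇_max² = ΔT_a·ρ·cp/(η·t_res) = 90.2·1365·2089/(158·73.1789) = 22245.1 s⁻²
γ̇_max = √22245.1 = 149.148 s⁻¹
Solve γ̇ = πDN/h for N: N_max = γ̇_max·h/(π·D) = 149.148 × 0.00747 / (π × 0.0878) = 4.03918 rev/s = 242.351 rpm

value=242.4 rpm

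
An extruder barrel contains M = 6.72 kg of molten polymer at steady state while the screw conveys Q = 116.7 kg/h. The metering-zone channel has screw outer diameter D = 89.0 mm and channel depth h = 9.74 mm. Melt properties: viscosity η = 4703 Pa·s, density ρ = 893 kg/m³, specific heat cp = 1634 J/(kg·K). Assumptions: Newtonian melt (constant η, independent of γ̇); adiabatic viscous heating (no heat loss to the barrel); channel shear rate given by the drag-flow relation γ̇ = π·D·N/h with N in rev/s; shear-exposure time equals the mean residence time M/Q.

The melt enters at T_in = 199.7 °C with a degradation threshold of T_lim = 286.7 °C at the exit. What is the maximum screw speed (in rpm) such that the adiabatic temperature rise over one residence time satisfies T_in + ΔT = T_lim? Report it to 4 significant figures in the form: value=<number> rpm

Convert throughput: Q = 116.7 kg/h = 116.7/3600 = 0.0324167 kg/s
Mean residence time: t_res = M/Q_s = 6.72 kg / 0.0324167 kg/s = 207.301 s
D = 89.0 mm = 0.089 m;  h = 9.74 mm = 0.00974 m
Allowable rise: ΔT_a = T_lim − T_in = 286.7 − 199.7 = 87 K
γ̇_max² = ΔT_a·ρ·cp/(η·t_res) = 87·893·1634/(4703·207.301) = 130.211 s⁻²
γ̇_max = sqrt(130.211) = 11.411 s⁻¹
Solve γ̇ = πDN/h for N: N_max = γ̇_max·h/(π·D) = 11.411 × 0.00974 / (π × 0.089) = 0.397505 rev/s = 23.8503 rpm

value=23.85 rpm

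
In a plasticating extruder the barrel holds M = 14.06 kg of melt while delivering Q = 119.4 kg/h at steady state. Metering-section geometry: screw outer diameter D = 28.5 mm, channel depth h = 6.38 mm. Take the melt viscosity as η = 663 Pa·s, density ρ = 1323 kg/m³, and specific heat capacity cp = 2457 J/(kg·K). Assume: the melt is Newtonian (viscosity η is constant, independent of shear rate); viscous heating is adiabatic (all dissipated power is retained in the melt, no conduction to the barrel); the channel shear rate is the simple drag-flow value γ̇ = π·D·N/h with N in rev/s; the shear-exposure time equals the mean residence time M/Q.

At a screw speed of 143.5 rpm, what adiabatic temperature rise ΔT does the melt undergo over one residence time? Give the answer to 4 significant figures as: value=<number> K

Q_s = Q / 3600 = 119.4 / 3600 = 0.0331667 kg/s
Mean residence time: t_res = M/Q_s = 14.06 kg / 0.0331667 kg/s = 423.92 s
D = 28.5 mm = 0.0285 m;  h = 6.38 mm = 0.00638 m;  N = 143.5 rpm / 60 = 2.39167 rev/s
γ̇ = π·D·N / h = π · 0.0285 · 2.39167 / 0.00638 = 33.5641 s⁻¹
ΔT = η·γ̇²·t_res/(ρ·cp) = [663 × 33.5641² × 423.92] / [1323 × 2457] = 97.405 K

value=97.41 K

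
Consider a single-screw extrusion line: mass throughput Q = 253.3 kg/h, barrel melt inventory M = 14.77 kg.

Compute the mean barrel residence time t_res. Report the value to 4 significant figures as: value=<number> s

Convert throughput: Q = 253.3 kg/h = 253.3/3600 = 0.0703611 kg/s
t_res = M / Q_s = 14.77 / 0.0703611 = 209.917 s

value=209.9 s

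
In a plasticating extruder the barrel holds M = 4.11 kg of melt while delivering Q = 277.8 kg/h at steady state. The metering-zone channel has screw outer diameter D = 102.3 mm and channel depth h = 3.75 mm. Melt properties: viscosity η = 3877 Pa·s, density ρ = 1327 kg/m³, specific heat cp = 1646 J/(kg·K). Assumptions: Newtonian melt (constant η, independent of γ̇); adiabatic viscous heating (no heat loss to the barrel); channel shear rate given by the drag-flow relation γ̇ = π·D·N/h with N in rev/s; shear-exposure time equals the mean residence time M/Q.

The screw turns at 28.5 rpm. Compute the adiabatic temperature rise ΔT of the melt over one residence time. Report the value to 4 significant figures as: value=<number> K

Q_s = Q / 3600 = 277.8 / 3600 = 0.0771667 kg/s
t_res = M / Q_s = 4.11 / 0.0771667 = 53.2613 s
Convert to SI: D = 0.1023 m, h = 0.00375 m, N = 28.5/60 = 0.475 rev/s
γ̇ = π·D·N / h = π · 0.1023 · 0.475 / 0.00375 = 40.7088 s⁻¹
ΔT = η·γ̇²·t_res / (ρ·cp) = 3877 · (40.7088)² · 53.2613 / (1327 · 1646) = 156.669 K

value=156.7 K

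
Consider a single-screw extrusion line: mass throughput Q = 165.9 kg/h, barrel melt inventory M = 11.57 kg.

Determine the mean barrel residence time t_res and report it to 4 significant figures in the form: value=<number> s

Q_s = Q / 3600 = 165.9 / 3600 = 0.0460833 kg/s
t_res = M / Q_s = 11.57 / 0.0460833 = 251.067 s

value=251.1 s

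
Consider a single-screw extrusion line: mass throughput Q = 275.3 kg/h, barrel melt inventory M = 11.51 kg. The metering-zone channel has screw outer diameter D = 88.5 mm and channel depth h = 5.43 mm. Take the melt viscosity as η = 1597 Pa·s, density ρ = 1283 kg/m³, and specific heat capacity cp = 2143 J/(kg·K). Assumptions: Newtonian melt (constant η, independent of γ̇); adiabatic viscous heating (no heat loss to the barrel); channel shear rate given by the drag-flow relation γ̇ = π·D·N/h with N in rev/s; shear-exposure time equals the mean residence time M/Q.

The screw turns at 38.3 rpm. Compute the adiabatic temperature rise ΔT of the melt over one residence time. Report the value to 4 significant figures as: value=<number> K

value=93.39 K

Q_s = Q / 3600 = 275.3 / 3600 = 0.0764722 kg/s
t_res = M / Q_s = 11.51 / 0.0764722 = 150.512 s
D = 88.5 mm = 0.0885 m;  h = 5.43 mm = 0.00543 m;  N = 38.3 rpm / 60 = 0.638333 rev/s
γ̇ = π·D·N / h = π · 0.0885 · 0.638333 / 0.00543 = 32.6844 s⁻¹
Adiabatic rise: ΔT = η γ̇² t_res / (ρ cp) = 1597·(32.6844)²·150.512 / (1283·2143) = 93.3919 K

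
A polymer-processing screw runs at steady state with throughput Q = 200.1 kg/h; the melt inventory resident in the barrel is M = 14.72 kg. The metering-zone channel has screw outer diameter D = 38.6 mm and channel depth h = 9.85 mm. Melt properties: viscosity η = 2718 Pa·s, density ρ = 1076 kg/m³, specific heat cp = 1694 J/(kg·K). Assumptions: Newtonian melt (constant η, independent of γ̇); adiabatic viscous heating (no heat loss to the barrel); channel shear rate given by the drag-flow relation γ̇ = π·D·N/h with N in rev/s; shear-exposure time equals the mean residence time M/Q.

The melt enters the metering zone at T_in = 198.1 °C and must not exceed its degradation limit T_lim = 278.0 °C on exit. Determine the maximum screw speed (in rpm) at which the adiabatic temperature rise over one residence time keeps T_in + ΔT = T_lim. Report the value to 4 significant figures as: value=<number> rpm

Q_s = Q / 3600 = 200.1 / 3600 = 0.0555833 kg/s
t_res = M / Q_s = 14.72 ÷ 0.0555833 = 264.828 s
Geometry in SI: D = 38.6 mm → 0.0386 m, h = 9.85 mm → 0.00985 m
ΔT_a = T_lim − T_in = 278.0 − 198.1 = 79.9 K
γ̇_max² = ΔT_a·ρ·cp/(η·t_res) = 79.9·1076·1694/(2718·264.828) = 202.33 s⁻²
γ̇_max = sqrt(202.33) = 14.2243 s⁻¹
N_max = γ̇_max h / (πD) = 14.2243·0.00985/(π·0.0386) = 1.15539 rev/s → ×60 = 69.3235 rpm

value=69.32 rpm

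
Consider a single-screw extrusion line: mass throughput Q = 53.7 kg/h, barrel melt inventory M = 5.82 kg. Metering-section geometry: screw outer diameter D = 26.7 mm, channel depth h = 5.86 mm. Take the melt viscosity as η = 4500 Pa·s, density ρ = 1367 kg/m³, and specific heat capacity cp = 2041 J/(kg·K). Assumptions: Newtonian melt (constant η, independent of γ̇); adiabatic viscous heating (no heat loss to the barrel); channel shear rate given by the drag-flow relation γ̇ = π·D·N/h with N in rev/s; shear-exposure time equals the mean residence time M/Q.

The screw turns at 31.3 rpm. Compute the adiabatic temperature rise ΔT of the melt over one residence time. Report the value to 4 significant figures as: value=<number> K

value=35.09 K

Throughput in SI: Q_s = 53.7 kg/h ÷ 3600 s/h = 0.0149167 kg/s
t_res = M / Q_s = 5.82 ÷ 0.0149167 = 390.168 s
D = 26.7 mm = 0.0267 m;  h = 5.86 mm = 0.00586 m;  N = 31.3 rpm / 60 = 0.521667 rev/s
γ̇ = π·D·N / h = π · 0.0267 · 0.521667 / 0.00586 = 7.46718 s⁻¹
Adiabatic rise: ΔT = η γ̇² t_res / (ρ cp) = 4500·(7.46718)²·390.168 / (1367·2041) = 35.0885 K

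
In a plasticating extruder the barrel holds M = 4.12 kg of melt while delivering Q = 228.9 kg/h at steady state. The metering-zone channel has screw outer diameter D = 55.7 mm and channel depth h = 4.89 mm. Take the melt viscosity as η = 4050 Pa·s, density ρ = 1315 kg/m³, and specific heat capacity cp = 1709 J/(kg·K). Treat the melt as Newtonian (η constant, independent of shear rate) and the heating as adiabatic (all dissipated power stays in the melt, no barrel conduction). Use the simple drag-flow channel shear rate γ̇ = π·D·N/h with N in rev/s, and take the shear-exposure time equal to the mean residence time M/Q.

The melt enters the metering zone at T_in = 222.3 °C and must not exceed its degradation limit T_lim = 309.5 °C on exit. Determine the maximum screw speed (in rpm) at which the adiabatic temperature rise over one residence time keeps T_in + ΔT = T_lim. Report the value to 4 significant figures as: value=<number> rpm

Q_s = Q / 3600 = 228.9 / 3600 = 0.0635833 kg/s
t_res = M / Q_s = 4.12 ÷ 0.0635833 = 64.7969 s
D = 55.7 mm = 0.0557 m;  h = 4.89 mm = 0.00489 m
ΔT_a = T_lim − T_in = 309.5 °C − 222.3 °C = 87.2 K
γ̇_max² = ΔT_a·ρ·cp/(η·t_res) = 87.2·1315·1709/(4050·64.7969) = 746.75 s⁻²
γ̇_max = sqrt(746.75) = 27.3267 s⁻¹
N_max = γ̇_max·h / (π·D) = 27.3267 · 0.00489 / (π · 0.0557) = 0.763645 rev/s = 45.8187 rpm

value=45.82 rpm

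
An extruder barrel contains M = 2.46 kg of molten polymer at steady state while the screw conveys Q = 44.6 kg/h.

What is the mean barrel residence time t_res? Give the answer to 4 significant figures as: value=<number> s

Throughput in SI: Q_s = 44.6 kg/h ÷ 3600 s/h = 0.0123889 kg/s
t_res = M / Q_s = 2.46 ÷ 0.0123889 = 198.565 s

value=198.6 s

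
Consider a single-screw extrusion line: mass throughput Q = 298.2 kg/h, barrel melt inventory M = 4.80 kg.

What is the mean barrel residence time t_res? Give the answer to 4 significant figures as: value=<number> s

Q_s = Q / 3600 = 298.2 / 3600 = 0.0828333 kg/s
t_res = M / Q_s = 4.80 ÷ 0.0828333 = 57.9477 s

value=57.95 s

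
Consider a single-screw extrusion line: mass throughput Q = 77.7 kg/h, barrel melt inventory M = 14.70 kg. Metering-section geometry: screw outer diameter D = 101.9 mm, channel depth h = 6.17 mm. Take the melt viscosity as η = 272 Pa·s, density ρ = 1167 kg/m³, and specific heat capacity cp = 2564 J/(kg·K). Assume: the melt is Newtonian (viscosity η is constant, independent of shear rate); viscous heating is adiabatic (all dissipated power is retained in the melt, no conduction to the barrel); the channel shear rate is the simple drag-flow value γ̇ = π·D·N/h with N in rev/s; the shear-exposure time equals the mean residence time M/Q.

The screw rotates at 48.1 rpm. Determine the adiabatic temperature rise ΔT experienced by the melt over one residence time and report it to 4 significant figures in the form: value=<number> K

value=107.1 K

Convert throughput: Q = 77.7 kg/h = 77.7/3600 = 0.0215833 kg/s
t_res = M / Q_s = 14.70 ÷ 0.0215833 = 681.081 s
Geometry in metres: D = 101.9 mm → 0.1019 m, h = 6.17 mm → 0.00617 m; screw speed N = 48.1 rpm = 0.801667 rev/s
Shear rate: γ̇ = πDN/h = π·0.1019·0.801667/0.00617 = 41.5942 s⁻¹
ΔT = η·γ̇²·t_res / (ρ·cp) = 272 · (41.5942)² · 681.081 / (1167 · 2564) = 107.114 K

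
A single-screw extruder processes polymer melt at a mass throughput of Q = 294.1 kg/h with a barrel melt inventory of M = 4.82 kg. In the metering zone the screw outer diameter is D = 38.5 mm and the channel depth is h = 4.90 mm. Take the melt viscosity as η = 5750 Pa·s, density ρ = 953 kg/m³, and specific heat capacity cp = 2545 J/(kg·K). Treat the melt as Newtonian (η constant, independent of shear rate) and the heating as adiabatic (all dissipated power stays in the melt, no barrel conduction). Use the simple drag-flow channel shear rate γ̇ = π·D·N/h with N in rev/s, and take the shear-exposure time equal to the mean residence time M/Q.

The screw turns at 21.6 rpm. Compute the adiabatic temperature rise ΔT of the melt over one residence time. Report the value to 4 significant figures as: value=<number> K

value=11.05 K

Q_s = Q / 3600 = 294.1 / 3600 = 0.0816944 kg/s
t_res = M / Q_s = 4.82 ÷ 0.0816944 = 59.0003 s
Convert to SI: D = 0.0385 m, h = 0.0049 m, N = 21.6/60 = 0.36 rev/s
γ̇ = π D N / h = (π)(0.0385)(0.36) / 0.0049 = 8.88622 s⁻¹
ΔT = η·γ̇²·t_res / (ρ·cp) = 5750 · (8.88622)² · 59.0003 / (953 · 2545) = 11.0453 K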